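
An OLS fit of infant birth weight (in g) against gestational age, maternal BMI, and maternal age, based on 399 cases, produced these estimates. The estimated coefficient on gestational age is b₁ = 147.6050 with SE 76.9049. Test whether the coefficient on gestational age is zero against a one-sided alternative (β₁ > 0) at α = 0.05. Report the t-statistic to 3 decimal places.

H₀: β₁ = 0 vs H₁: β₁ > 0.
t = (b₁ − β₁⁰)/SE = 147.6050 / 76.9049 = 1.919.
df = n − k − 1 = 399 − 3 − 1 = 395.
One-sided p ≈ 0.0278, which is < 0.05, so reject H₀.
There is evidence that the true slope on gestational age is positive, holding the other predictors fixed.

t = 1.919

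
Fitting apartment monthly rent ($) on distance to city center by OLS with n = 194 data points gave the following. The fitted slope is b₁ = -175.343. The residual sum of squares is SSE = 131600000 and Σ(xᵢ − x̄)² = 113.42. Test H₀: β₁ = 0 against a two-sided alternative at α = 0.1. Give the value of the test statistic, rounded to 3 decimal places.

t = -2.256

MSE = SSE/(n − 2) = 131600000/192 = 685417.
SE(b₁) = √(MSE/Sₓₓ) = √(685417/113.42) = 77.7378.
t = -175.343 / 77.7378 = -2.256.
df = n − 2 = 192.
Two-sided p ≈ 0.0252, which is < 0.1, so reject H₀.
There is evidence that distance to city center is associated with apartment monthly rent.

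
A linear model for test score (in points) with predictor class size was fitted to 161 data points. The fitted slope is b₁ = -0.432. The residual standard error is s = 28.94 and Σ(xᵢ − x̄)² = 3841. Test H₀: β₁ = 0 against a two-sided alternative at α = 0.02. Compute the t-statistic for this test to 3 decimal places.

SE(b₁) = s/√Sₓₓ = 28.94/√3841 = 0.466956.
t = -0.432 / 0.466956 = -0.925.
df = n − 2 = 159.
Two-sided p ≈ 0.3563, which is ≥ 0.02, so fail to reject H₀.
The data do not give significant evidence of an association between class size and test score.

t = -0.925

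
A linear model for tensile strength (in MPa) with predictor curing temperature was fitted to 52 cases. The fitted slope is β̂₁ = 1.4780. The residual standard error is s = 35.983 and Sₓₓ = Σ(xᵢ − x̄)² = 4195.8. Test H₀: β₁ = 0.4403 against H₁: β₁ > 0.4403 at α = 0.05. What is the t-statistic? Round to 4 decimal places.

SE(β̂₁) = s/√Sₓₓ = 35.983/√4195.8 = 0.555508.
t = (1.4780 − 0.4403) / 0.555508 = 1.8680.
df = n − 2 = 50.
One-sided p ≈ 0.0338, which is < 0.05, so reject H₀.
There is evidence that the true slope on curing temperature exceeds 0.4403 MPa per unit.

t = 1.8680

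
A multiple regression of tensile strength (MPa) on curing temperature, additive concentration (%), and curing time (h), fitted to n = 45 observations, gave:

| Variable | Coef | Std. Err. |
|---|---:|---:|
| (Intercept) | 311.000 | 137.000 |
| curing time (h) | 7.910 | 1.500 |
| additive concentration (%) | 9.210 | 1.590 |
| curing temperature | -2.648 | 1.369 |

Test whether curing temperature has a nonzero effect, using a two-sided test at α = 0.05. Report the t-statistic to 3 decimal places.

Read off: b = -2.648, SE = 1.369 for curing temperature.
H₀: β₁ = 0 vs H₁: β₁ ≠ 0.
t = -2.648 / 1.369 = -1.934.
df = n − k − 1 = 45 − 3 − 1 = 41.
Two-sided p ≈ 0.0600, which is ≥ 0.05, so fail to reject H₀.
The data do not give significant evidence of an association between curing temperature and tensile strength, after adjusting for the other predictors.

t = -1.934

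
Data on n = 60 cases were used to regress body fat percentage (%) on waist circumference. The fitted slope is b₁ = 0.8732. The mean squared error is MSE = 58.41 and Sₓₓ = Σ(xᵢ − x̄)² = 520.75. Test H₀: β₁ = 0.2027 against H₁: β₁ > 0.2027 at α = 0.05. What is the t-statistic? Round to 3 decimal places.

SE(b₁) = √(MSE/Sₓₓ) = √(58.41/520.75) = 0.334911.
t = (0.8732 − 0.2027) / 0.334911 = 2.002.
df = n − 2 = 58.
One-sided p ≈ 0.0250, which is < 0.05, so reject H₀.
There is evidence that the true slope on waist circumference exceeds 0.2027 % per unit.

t = 2.002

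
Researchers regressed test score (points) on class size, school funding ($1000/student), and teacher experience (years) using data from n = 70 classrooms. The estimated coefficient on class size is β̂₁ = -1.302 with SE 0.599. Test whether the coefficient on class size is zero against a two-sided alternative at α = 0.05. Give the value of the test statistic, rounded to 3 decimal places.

H₀: β₁ = 0 vs H₁: β₁ ≠ 0.
t = (β̂₁ − β₁⁰)/SE = -1.302 / 0.599 = -2.174.
df = n − k − 1 = 70 − 3 − 1 = 66.
Two-sided p ≈ 0.0333, which is < 0.05, so reject H₀.
There is evidence that class size is associated with test score, holding the other predictors fixed.

t = -2.174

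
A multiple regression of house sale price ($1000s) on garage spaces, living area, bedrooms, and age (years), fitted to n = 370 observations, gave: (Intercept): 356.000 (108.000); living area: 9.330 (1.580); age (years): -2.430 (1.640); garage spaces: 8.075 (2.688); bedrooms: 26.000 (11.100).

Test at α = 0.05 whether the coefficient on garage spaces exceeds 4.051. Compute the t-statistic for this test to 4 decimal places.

t = 1.4970

Read off: b = 8.075, SE = 2.688 for garage spaces.
H₀: β₁ = 4.051 vs H₁: β₁ > 4.051.
t = (8.075 − 4.051) / 2.688 = 1.4970.
df = n − k − 1 = 370 − 4 − 1 = 365.
One-sided p ≈ 0.0676, which is ≥ 0.05, so fail to reject H₀.
The data do not give significant evidence that the true slope on garage spaces exceeds 4.051 $1000s per unit, holding the other predictors fixed.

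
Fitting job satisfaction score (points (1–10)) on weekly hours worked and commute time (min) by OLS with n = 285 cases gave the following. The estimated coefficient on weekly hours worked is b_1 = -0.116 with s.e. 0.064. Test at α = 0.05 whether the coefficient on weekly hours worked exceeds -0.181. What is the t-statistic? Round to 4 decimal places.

t = 1.0156

H₀: β₁ = -0.181 vs H₁: β₁ > -0.181.
t = (b_1 − β₁⁰)/SE = (-0.116 − (-0.181)) / 0.064 = 1.0156.
df = n − k − 1 = 285 − 2 − 1 = 282.
One-sided p ≈ 0.1553, which is ≥ 0.05, so fail to reject H₀.
The data do not give significant evidence that the true slope on weekly hours worked exceeds -0.181 points (1–10) per unit, holding the other predictors fixed.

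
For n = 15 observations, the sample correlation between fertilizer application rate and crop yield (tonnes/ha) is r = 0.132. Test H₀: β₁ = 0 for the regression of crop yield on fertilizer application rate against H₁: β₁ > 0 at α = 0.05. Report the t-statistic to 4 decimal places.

t = 0.4801

t = r·√(n − 2)/√(1 − r²) = 0.132·√13/√0.982576 = 0.4801.
df = n − 2 = 13.
One-sided p ≈ 0.3196, which is ≥ 0.05, so fail to reject H₀.
The data do not give significant evidence of a linear association between fertilizer application rate and crop yield.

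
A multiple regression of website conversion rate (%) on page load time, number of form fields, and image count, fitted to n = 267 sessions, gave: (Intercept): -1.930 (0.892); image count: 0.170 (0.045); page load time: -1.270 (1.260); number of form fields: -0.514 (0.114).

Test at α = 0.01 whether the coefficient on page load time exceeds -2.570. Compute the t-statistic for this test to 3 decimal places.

Read off: b = -1.270, SE = 1.260 for page load time.
H₀: β₁ = -2.570 vs H₁: β₁ > -2.570.
t = (-1.270 − (-2.570)) / 1.260 = 1.032.
df = n − k − 1 = 267 − 3 − 1 = 263.
One-sided p ≈ 0.1516, which is ≥ 0.01, so fail to reject H₀.
The data do not give significant evidence that the true slope on page load time exceeds -2.570 % per unit, holding the other predictors fixed.

t = 1.032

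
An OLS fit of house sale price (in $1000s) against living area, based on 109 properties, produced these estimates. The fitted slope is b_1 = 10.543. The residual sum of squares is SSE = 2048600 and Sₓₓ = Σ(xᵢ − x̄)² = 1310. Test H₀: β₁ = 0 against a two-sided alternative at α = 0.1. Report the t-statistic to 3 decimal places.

t = 2.758

MSE = SSE/(n − 2) = 2048600/107 = 19145.8.
SE(b_1) = √(MSE/Sₓₓ) = √(19145.8/1310) = 3.82297.
t = 10.543 / 3.82297 = 2.758.
df = n − 2 = 107.
Two-sided p ≈ 0.0068, which is < 0.1, so reject H₀.
There is evidence that living area is associated with house sale price.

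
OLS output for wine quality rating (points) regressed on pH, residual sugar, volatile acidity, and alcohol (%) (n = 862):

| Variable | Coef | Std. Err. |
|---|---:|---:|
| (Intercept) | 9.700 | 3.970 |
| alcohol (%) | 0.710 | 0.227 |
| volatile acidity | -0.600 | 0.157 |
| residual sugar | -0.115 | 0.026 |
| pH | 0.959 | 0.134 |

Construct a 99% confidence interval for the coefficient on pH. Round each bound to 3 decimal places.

Read off: b = 0.959, SE = 0.134 for pH.
df = n − k − 1 = 862 − 4 − 1 = 857.
t* = t_{0.005, 857} = 2.581578.
Margin = t* × SE = 2.581578 × 0.134 = 0.34593.
CI: 0.959 ± 0.34593 → (0.613, 1.305).

(0.613, 1.305)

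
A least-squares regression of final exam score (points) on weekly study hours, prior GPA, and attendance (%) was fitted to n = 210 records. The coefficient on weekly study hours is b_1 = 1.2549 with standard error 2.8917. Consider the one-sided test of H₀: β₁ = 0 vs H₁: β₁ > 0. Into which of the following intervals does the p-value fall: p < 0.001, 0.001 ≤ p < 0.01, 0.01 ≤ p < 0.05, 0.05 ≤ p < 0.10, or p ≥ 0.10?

t = 1.2549 / 2.8917 = 0.434.
df = n − k − 1 = 210 − 3 − 1 = 206.
One-sided p = P(T_{206} > t) ≈ 0.3324.
So p ≥ 0.10.

p ≥ 0.10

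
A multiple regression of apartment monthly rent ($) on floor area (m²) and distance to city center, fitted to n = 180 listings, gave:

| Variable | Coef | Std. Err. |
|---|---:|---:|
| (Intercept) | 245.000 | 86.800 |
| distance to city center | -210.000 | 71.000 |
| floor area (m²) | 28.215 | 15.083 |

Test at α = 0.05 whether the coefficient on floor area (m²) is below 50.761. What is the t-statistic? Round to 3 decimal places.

t = -1.495

Read off: b = 28.215, SE = 15.083 for floor area (m²).
H₀: β₁ = 50.761 vs H₁: β₁ < 50.761.
t = (28.215 − 50.761) / 15.083 = -1.495.
df = n − k − 1 = 180 − 2 − 1 = 177.
One-sided p ≈ 0.0684, which is ≥ 0.05, so fail to reject H₀.
The data do not give significant evidence that the true slope on floor area (m²) is below 50.761 $ per unit, holding the other predictors fixed.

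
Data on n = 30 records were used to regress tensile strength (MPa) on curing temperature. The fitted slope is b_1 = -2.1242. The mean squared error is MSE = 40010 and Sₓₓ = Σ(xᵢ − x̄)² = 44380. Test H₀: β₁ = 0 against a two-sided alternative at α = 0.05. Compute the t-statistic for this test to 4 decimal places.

SE(b_1) = √(MSE/Sₓₓ) = √(40010/44380) = 0.949491.
t = -2.1242 / 0.949491 = -2.2372.
df = n − 2 = 28.
Two-sided p ≈ 0.0334, which is < 0.05, so reject H₀.
There is evidence that curing temperature is associated with tensile strength.

t = -2.2372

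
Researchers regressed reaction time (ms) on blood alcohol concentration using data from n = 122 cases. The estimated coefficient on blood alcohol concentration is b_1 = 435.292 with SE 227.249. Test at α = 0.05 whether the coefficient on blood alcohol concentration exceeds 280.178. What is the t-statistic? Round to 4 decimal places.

t = 0.6826

H₀: β₁ = 280.178 vs H₁: β₁ > 280.178.
t = (b_1 − β₁⁰)/SE = (435.292 − 280.178) / 227.249 = 0.6826.
df = n − 2 = 122 − 2 = 120.
One-sided p ≈ 0.2481, which is ≥ 0.05, so fail to reject H₀.
The data do not give significant evidence that the true slope on blood alcohol concentration exceeds 280.178 ms per unit.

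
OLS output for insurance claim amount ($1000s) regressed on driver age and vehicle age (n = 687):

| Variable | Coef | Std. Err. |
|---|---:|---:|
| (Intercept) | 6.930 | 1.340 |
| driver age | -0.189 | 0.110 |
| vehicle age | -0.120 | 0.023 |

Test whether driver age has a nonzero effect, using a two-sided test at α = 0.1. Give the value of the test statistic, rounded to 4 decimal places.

Read off: b = -0.189, SE = 0.110 for driver age.
H₀: β₁ = 0 vs H₁: β₁ ≠ 0.
t = -0.189 / 0.110 = -1.7182.
df = n − k − 1 = 687 − 2 − 1 = 684.
Two-sided p ≈ 0.0862, which is < 0.1, so reject H₀.
There is evidence that driver age is associated with insurance claim amount, holding the other predictors fixed.

t = -1.7182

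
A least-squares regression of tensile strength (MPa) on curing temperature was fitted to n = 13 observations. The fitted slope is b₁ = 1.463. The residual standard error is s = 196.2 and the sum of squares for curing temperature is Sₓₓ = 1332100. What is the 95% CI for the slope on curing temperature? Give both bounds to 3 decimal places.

(1.089, 1.837)

SE(b₁) = s/√Sₓₓ = 196.2/√1332100 = 0.169993.
df = n − 2 = 11.
t* = t_{0.025, 11} = 2.200985.
Margin = t* × SE = 2.200985 × 0.169993 = 0.37415.
CI: 1.463 ± 0.37415 → (1.089, 1.837).
With 95% confidence, each one-unit increase in curing temperature is associated with a change of between 1.089 and 1.837 MPa in tensile strength.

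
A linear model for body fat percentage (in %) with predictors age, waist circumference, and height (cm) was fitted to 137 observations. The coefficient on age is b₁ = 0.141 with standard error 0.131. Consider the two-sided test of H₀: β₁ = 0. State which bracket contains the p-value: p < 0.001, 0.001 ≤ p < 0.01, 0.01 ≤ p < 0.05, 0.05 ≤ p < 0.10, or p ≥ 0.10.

p ≥ 0.10

t = 0.141 / 0.131 = 1.076.
df = n − k − 1 = 137 − 3 − 1 = 133.
Two-sided p = 2·P(T_{133} > |t|) ≈ 0.2837.
So p ≥ 0.10.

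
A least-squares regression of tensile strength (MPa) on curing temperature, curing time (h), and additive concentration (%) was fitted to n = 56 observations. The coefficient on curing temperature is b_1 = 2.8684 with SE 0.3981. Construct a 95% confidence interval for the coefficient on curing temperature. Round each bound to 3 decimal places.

df = n − k − 1 = 56 − 3 − 1 = 52.
t* = t_{0.025, 52} = 2.006647.
Margin = t* × SE = 2.006647 × 0.3981 = 0.79885.
CI: 2.8684 ± 0.79885 → (2.070, 3.667).
With 95% confidence, each one-unit increase in curing temperature is associated with a change of between 2.070 and 3.667 MPa in tensile strength, holding the other predictors fixed.

(2.070, 3.667)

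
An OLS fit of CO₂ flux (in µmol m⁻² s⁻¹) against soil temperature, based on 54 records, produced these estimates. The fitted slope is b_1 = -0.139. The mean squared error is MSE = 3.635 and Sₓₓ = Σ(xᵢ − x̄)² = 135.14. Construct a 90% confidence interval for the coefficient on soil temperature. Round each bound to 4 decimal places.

SE(b_1) = √(MSE/Sₓₓ) = √(3.635/135.14) = 0.164006.
df = n − 2 = 52.
t* = t_{0.05, 52} = 1.674689.
Margin = t* × SE = 1.674689 × 0.164006 = 0.274659.
CI: -0.139 ± 0.274659 → (-0.4137, 0.1357).
With 90% confidence, each one-unit increase in soil temperature is associated with a change of between -0.4137 and 0.1357 µmol m⁻² s⁻¹ in CO₂ flux.

(-0.4137, 0.1357)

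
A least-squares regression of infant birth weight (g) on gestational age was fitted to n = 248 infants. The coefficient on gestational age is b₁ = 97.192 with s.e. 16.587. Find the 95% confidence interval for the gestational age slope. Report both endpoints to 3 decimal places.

df = n − 2 = 248 − 2 = 246.
t* = t_{0.025, 246} = 1.969654.
Margin = t* × SE = 1.969654 × 16.587 = 32.67065.
CI: 97.192 ± 32.67065 → (64.521, 129.863).
With 95% confidence, each one-unit increase in gestational age is associated with a change of between 64.521 and 129.863 g in infant birth weight.

(64.521, 129.863)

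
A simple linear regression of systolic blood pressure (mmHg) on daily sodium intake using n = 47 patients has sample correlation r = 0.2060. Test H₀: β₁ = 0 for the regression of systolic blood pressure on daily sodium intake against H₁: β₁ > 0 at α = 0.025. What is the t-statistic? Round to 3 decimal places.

t = 1.412

t = r·√(n − 2)/√(1 − r²) = 0.2060·√45/√0.957564 = 1.412.
df = n − 2 = 45.
One-sided p ≈ 0.0824, which is ≥ 0.025, so fail to reject H₀.
The data do not give significant evidence of a linear association between daily sodium intake and systolic blood pressure.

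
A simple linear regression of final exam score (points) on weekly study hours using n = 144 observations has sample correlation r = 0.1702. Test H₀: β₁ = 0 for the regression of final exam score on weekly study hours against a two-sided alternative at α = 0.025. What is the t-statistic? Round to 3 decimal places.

t = r·√(n − 2)/√(1 − r²) = 0.1702·√142/√0.971032 = 2.058.
df = n − 2 = 142.
Two-sided p ≈ 0.0414, which is ≥ 0.025, so fail to reject H₀.
The data do not give significant evidence of a linear association between weekly study hours and final exam score.

t = 2.058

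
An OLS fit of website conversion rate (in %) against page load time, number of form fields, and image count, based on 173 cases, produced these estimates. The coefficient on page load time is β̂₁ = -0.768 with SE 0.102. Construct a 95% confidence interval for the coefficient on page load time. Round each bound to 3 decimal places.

(-0.969, -0.567)

df = n − k − 1 = 173 − 3 − 1 = 169.
t* = t_{0.025, 169} = 1.9741.
Margin = t* × SE = 1.9741 × 0.102 = 0.20136.
CI: -0.768 ± 0.20136 → (-0.969, -0.567).
With 95% confidence, each one-unit increase in page load time is associated with a change of between -0.969 and -0.567 % in website conversion rate, holding the other predictors fixed.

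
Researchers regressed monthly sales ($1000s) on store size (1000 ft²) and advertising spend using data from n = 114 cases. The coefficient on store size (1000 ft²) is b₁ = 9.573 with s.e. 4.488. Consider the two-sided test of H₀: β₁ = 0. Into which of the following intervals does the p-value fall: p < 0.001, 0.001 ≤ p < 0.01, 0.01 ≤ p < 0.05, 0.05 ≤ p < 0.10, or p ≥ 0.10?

0.01 ≤ p < 0.05

t = 9.573 / 4.488 = 2.133.
df = n − k − 1 = 114 − 2 − 1 = 111.
Two-sided p = 2·P(T_{111} > |t|) ≈ 0.0351.
So 0.01 ≤ p < 0.05.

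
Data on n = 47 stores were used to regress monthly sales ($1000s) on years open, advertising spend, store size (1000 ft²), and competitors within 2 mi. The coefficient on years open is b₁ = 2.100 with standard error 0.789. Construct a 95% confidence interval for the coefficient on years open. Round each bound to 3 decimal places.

(0.508, 3.692)

df = n − k − 1 = 47 − 4 − 1 = 42.
t* = t_{0.025, 42} = 2.018082.
Margin = t* × SE = 2.018082 × 0.789 = 1.59227.
CI: 2.100 ± 1.59227 → (0.508, 3.692).
With 95% confidence, each one-unit increase in years open is associated with a change of between 0.508 and 3.692 $1000s in monthly sales, holding the other predictors fixed.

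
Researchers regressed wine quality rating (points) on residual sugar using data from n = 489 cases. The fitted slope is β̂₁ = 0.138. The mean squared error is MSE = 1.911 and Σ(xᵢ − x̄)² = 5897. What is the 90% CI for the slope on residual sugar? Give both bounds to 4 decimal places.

SE(β̂₁) = √(MSE/Sₓₓ) = √(1.911/5897) = 0.0180018.
df = n − 2 = 487.
t* = t_{0.05, 487} = 1.647989.
Margin = t* × SE = 1.647989 × 0.0180018 = 0.029667.
CI: 0.138 ± 0.029667 → (0.1083, 0.1677).
With 90% confidence, each one-unit increase in residual sugar is associated with a change of between 0.1083 and 0.1677 points in wine quality rating.

(0.1083, 0.1677)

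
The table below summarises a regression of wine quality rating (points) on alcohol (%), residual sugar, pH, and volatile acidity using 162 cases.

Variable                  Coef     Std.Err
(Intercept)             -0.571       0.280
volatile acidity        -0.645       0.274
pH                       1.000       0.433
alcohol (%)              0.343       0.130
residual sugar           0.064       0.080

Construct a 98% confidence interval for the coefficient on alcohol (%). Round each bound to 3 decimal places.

Read off: b = 0.343, SE = 0.130 for alcohol (%).
df = n − k − 1 = 162 − 4 − 1 = 157.
t* = t_{0.01, 157} = 2.350334.
Margin = t* × SE = 2.350334 × 0.130 = 0.30554.
CI: 0.343 ± 0.30554 → (0.037, 0.649).

(0.037, 0.649)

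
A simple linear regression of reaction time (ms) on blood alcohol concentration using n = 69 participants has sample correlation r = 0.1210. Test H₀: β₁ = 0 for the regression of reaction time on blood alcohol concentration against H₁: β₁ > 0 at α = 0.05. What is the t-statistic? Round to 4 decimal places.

t = 0.9978

t = r·√(n − 2)/√(1 − r²) = 0.1210·√67/√0.985359 = 0.9978.
df = n − 2 = 67.
One-sided p ≈ 0.1610, which is ≥ 0.05, so fail to reject H₀.
The data do not give significant evidence of a linear association between blood alcohol concentration and reaction time.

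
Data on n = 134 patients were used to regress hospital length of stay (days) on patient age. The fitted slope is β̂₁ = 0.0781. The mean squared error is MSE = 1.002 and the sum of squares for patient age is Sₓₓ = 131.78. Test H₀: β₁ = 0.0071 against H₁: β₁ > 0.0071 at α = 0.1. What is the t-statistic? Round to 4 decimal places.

SE(β̂₁) = √(MSE/Sₓₓ) = √(1.002/131.78) = 0.0871985.
t = (0.0781 − 0.0071) / 0.0871985 = 0.8142.
df = n − 2 = 132.
One-sided p ≈ 0.2085, which is ≥ 0.1, so fail to reject H₀.
The data do not give significant evidence that the true slope on patient age exceeds 0.0071 days per unit.

t = 0.8142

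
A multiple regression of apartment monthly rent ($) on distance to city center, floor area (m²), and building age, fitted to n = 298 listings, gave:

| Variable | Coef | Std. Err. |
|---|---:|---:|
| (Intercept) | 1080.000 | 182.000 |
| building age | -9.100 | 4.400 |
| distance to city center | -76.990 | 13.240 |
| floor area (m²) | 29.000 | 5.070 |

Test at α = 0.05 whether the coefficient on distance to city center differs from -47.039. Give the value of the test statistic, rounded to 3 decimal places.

Read off: b = -76.990, SE = 13.240 for distance to city center.
H₀: β₁ = -47.039 vs H₁: β₁ ≠ -47.039.
t = (-76.990 − (-47.039)) / 13.240 = -2.262.
df = n − k − 1 = 298 − 3 − 1 = 294.
Two-sided p ≈ 0.0244, which is < 0.05, so reject H₀.
There is evidence that the true slope on distance to city center differs from -47.039 $ per unit, holding the other predictors fixed.

t = -2.262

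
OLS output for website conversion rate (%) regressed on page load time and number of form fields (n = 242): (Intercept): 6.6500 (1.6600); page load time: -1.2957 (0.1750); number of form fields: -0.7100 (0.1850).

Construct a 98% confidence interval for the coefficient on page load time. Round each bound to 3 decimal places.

Read off: b = -1.2957, SE = 0.1750 for page load time.
df = n − k − 1 = 242 − 2 − 1 = 239.
t* = t_{0.01, 239} = 2.342051.
Margin = t* × SE = 2.342051 × 0.1750 = 0.40986.
CI: -1.2957 ± 0.40986 → (-1.706, -0.886).

(-1.706, -0.886)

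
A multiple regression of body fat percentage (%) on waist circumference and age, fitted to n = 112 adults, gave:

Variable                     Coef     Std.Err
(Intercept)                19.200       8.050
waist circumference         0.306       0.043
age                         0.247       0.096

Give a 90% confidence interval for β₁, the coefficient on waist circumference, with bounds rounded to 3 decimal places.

(0.235, 0.377)

Read off: b = 0.306, SE = 0.043 for waist circumference.
df = n − k − 1 = 112 − 2 − 1 = 109.
t* = t_{0.05, 109} = 1.658953.
Margin = t* × SE = 1.658953 × 0.043 = 0.07133.
CI: 0.306 ± 0.07133 → (0.235, 0.377).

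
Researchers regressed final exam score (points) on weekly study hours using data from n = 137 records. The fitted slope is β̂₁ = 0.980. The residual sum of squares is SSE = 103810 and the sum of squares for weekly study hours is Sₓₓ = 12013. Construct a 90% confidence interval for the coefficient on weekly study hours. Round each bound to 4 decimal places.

MSE = SSE/(n − 2) = 103810/135 = 768.963.
SE(β̂₁) = √(MSE/Sₓₓ) = √(768.963/12013) = 0.253004.
df = n − 2 = 135.
t* = t_{0.05, 135} = 1.656219.
Margin = t* × SE = 1.656219 × 0.253004 = 0.419030.
CI: 0.980 ± 0.419030 → (0.5610, 1.3990).
With 90% confidence, each one-unit increase in weekly study hours is associated with a change of between 0.5610 and 1.3990 points in final exam score.

(0.5610, 1.3990)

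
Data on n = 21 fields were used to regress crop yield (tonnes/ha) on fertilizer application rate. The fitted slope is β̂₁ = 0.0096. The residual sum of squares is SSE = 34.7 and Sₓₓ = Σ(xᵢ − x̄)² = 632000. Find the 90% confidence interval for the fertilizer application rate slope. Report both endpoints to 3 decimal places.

(0.007, 0.013)

MSE = SSE/(n − 2) = 34.7/19 = 1.82632.
SE(β̂₁) = √(MSE/Sₓₓ) = √(1.82632/632000) = 0.00169992.
df = n − 2 = 19.
t* = t_{0.05, 19} = 1.729133.
Margin = t* × SE = 1.729133 × 0.00169992 = 0.00294.
CI: 0.0096 ± 0.00294 → (0.007, 0.013).
With 90% confidence, each one-unit increase in fertilizer application rate is associated with a change of between 0.007 and 0.013 tonnes/ha in crop yield.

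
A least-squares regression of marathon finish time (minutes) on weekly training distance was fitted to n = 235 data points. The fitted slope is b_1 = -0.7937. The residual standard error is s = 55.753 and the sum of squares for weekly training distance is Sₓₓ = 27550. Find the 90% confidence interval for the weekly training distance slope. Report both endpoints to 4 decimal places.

SE(b_1) = s/√Sₓₓ = 55.753/√27550 = 0.335898.
df = n − 2 = 233.
t* = t_{0.05, 233} = 1.65142.
Margin = t* × SE = 1.65142 × 0.335898 = 0.554709.
CI: -0.7937 ± 0.554709 → (-1.3484, -0.2390).
With 90% confidence, each one-unit increase in weekly training distance is associated with a change of between -1.3484 and -0.2390 minutes in marathon finish time.

(-1.3484, -0.2390)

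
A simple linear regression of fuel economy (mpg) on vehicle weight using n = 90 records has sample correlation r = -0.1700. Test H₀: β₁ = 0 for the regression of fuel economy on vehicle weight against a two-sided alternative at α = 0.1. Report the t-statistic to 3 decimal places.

t = r·√(n − 2)/√(1 − r²) = -0.1700·√88/√0.9711 = -1.618.
df = n − 2 = 88.
Two-sided p ≈ 0.1092, which is ≥ 0.1, so fail to reject H₀.
The data do not give significant evidence of a linear association between vehicle weight and fuel economy.

t = -1.618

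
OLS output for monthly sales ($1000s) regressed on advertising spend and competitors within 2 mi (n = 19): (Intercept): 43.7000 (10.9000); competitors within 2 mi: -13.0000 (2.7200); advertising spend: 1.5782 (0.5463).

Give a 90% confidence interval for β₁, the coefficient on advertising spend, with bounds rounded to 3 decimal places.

Read off: b = 1.5782, SE = 0.5463 for advertising spend.
df = n − k − 1 = 19 − 2 − 1 = 16.
t* = t_{0.05, 16} = 1.745884.
Margin = t* × SE = 1.745884 × 0.5463 = 0.95378.
CI: 1.5782 ± 0.95378 → (0.624, 2.532).

(0.624, 2.532)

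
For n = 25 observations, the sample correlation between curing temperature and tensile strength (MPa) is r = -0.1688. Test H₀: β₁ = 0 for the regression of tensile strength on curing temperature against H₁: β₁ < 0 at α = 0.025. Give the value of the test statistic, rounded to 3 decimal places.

t = -0.821

t = r·√(n − 2)/√(1 − r²) = -0.1688·√23/√0.971507 = -0.821.
df = n − 2 = 23.
One-sided p ≈ 0.2099, which is ≥ 0.025, so fail to reject H₀.
The data do not give significant evidence of a linear association between curing temperature and tensile strength.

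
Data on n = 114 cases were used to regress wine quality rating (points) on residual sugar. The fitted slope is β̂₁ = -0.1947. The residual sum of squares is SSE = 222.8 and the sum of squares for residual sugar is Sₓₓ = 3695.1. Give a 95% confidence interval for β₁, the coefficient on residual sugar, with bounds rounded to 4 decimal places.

(-0.2407, -0.1487)

MSE = SSE/(n − 2) = 222.8/112 = 1.98929.
SE(β̂₁) = √(MSE/Sₓₓ) = √(1.98929/3695.1) = 0.0232025.
df = n − 2 = 112.
t* = t_{0.025, 112} = 1.981372.
Margin = t* × SE = 1.981372 × 0.0232025 = 0.045973.
CI: -0.1947 ± 0.045973 → (-0.2407, -0.1487).
With 95% confidence, each one-unit increase in residual sugar is associated with a change of between -0.2407 and -0.1487 points in wine quality rating.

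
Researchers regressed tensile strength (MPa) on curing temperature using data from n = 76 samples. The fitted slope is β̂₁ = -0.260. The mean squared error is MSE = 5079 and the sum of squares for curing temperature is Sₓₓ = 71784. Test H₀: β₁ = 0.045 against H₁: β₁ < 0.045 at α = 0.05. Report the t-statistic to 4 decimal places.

t = -1.1466

SE(β̂₁) = √(MSE/Sₓₓ) = √(5079/71784) = 0.265996.
t = (-0.260 − 0.045) / 0.265996 = -1.1466.
df = n − 2 = 74.
One-sided p ≈ 0.1276, which is ≥ 0.05, so fail to reject H₀.
The data do not give significant evidence that the true slope on curing temperature is below 0.045 MPa per unit.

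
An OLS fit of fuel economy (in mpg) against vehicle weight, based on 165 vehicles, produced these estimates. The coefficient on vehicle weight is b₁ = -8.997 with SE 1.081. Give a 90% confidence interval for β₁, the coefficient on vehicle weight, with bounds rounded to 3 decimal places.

df = n − 2 = 165 − 2 = 163.
t* = t_{0.05, 163} = 1.654256.
Margin = t* × SE = 1.654256 × 1.081 = 1.78825.
CI: -8.997 ± 1.78825 → (-10.785, -7.209).
With 90% confidence, each one-unit increase in vehicle weight is associated with a change of between -10.785 and -7.209 mpg in fuel economy.

(-10.785, -7.209)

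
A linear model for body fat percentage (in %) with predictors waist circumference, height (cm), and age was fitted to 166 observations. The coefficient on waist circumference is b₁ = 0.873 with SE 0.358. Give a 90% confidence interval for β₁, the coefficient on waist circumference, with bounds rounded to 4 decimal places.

df = n − k − 1 = 166 − 3 − 1 = 162.
t* = t_{0.05, 162} = 1.654314.
Margin = t* × SE = 1.654314 × 0.358 = 0.592244.
CI: 0.873 ± 0.592244 → (0.2808, 1.4652).
With 90% confidence, each one-unit increase in waist circumference is associated with a change of between 0.2808 and 1.4652 % in body fat percentage, holding the other predictors fixed.

(0.2808, 1.4652)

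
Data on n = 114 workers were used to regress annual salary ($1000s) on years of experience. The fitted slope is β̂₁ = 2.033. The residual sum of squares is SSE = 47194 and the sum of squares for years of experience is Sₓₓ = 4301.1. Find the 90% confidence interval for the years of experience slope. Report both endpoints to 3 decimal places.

MSE = SSE/(n − 2) = 47194/112 = 421.375.
SE(β̂₁) = √(MSE/Sₓₓ) = √(421.375/4301.1) = 0.313.
df = n − 2 = 112.
t* = t_{0.05, 112} = 1.658573.
Margin = t* × SE = 1.658573 × 0.313 = 0.51913.
CI: 2.033 ± 0.51913 → (1.514, 2.552).
With 90% confidence, each one-unit increase in years of experience is associated with a change of between 1.514 and 2.552 $1000s in annual salary.

(1.514, 2.552)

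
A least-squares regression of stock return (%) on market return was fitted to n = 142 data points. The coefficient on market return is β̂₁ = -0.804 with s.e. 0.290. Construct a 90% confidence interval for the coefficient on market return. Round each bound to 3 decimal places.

df = n − 2 = 142 − 2 = 140.
t* = t_{0.05, 140} = 1.655811.
Margin = t* × SE = 1.655811 × 0.290 = 0.48019.
CI: -0.804 ± 0.48019 → (-1.284, -0.324).
With 90% confidence, each one-unit increase in market return is associated with a change of between -1.284 and -0.324 % in stock return.

(-1.284, -0.324)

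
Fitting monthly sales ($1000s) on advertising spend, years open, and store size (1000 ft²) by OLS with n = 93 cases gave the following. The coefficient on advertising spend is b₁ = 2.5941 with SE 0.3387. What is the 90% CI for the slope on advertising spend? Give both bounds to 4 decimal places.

(2.0311, 3.1571)

df = n − k − 1 = 93 − 3 − 1 = 89.
t* = t_{0.05, 89} = 1.662155.
Margin = t* × SE = 1.662155 × 0.3387 = 0.562972.
CI: 2.5941 ± 0.562972 → (2.0311, 3.1571).
With 90% confidence, each one-unit increase in advertising spend is associated with a change of between 2.0311 and 3.1571 $1000s in monthly sales, holding the other predictors fixed.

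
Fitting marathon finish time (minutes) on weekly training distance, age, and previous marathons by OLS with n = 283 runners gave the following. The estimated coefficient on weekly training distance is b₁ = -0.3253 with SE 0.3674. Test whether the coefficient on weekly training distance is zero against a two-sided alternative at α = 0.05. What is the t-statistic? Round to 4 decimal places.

t = -0.8854

H₀: β₁ = 0 vs H₁: β₁ ≠ 0.
t = (b₁ − β₁⁰)/SE = -0.3253 / 0.3674 = -0.8854.
df = n − k − 1 = 283 − 3 − 1 = 279.
Two-sided p ≈ 0.3767, which is ≥ 0.05, so fail to reject H₀.
The data do not give significant evidence of an association between weekly training distance and marathon finish time, after adjusting for the other predictors.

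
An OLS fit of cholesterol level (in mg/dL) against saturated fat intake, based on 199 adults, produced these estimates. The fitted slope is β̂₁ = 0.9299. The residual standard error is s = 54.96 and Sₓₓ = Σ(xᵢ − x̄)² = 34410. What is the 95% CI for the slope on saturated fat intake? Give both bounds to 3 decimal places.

(0.346, 1.514)

SE(β̂₁) = s/√Sₓₓ = 54.96/√34410 = 0.296281.
df = n − 2 = 197.
t* = t_{0.025, 197} = 1.972079.
Margin = t* × SE = 1.972079 × 0.296281 = 0.58429.
CI: 0.9299 ± 0.58429 → (0.346, 1.514).
With 95% confidence, each one-unit increase in saturated fat intake is associated with a change of between 0.346 and 1.514 mg/dL in cholesterol level.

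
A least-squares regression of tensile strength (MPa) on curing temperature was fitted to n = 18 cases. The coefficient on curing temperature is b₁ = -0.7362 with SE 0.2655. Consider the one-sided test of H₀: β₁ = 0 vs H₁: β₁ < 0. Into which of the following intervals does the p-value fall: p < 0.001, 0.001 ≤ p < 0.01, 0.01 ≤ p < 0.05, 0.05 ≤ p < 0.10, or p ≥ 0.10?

t = -0.7362 / 0.2655 = -2.773.
df = n − 2 = 18 − 2 = 16.
One-sided p = P(T_{16} < t) ≈ 0.0068.
So 0.001 ≤ p < 0.01.

0.001 ≤ p < 0.01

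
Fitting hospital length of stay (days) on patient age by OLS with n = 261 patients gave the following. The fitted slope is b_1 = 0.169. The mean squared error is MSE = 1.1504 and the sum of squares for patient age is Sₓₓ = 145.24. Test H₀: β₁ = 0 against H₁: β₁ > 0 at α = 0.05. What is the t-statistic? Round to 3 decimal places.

SE(b_1) = √(MSE/Sₓₓ) = √(1.1504/145.24) = 0.0889982.
t = 0.169 / 0.0889982 = 1.899.
df = n − 2 = 259.
One-sided p ≈ 0.0293, which is < 0.05, so reject H₀.
There is evidence that the true slope on patient age is positive.

t = 1.899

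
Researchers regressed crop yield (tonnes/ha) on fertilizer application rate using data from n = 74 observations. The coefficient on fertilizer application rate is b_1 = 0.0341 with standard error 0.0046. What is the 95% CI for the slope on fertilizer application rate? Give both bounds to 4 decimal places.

df = n − 2 = 74 − 2 = 72.
t* = t_{0.025, 72} = 1.993464.
Margin = t* × SE = 1.993464 × 0.0046 = 0.009170.
CI: 0.0341 ± 0.009170 → (0.0249, 0.0433).
With 95% confidence, each one-unit increase in fertilizer application rate is associated with a change of between 0.0249 and 0.0433 tonnes/ha in crop yield.

(0.0249, 0.0433)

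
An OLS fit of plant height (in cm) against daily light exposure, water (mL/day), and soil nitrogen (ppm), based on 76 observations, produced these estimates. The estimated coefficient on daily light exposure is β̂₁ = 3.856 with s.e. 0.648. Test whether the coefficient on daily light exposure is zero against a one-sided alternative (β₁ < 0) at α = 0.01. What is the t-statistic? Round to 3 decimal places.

H₀: β₁ = 0 vs H₁: β₁ < 0.
t = (β̂₁ − β₁⁰)/SE = 3.856 / 0.648 = 5.951.
df = n − k − 1 = 76 − 3 − 1 = 72.
One-sided p ≈ 1.0000, which is ≥ 0.01, so fail to reject H₀.
The data do not give significant evidence that the true slope on daily light exposure is negative, holding the other predictors fixed.

t = 5.951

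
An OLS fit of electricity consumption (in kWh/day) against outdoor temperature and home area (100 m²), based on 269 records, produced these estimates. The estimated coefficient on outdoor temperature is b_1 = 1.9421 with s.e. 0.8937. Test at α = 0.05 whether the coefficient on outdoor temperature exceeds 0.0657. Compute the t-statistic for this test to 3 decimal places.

t = 2.100

H₀: β₁ = 0.0657 vs H₁: β₁ > 0.0657.
t = (b_1 − β₁⁰)/SE = (1.9421 − 0.0657) / 0.8937 = 2.100.
df = n − k − 1 = 269 − 2 − 1 = 266.
One-sided p ≈ 0.0184, which is < 0.05, so reject H₀.
There is evidence that the true slope on outdoor temperature exceeds 0.0657 kWh/day per unit, holding the other predictors fixed.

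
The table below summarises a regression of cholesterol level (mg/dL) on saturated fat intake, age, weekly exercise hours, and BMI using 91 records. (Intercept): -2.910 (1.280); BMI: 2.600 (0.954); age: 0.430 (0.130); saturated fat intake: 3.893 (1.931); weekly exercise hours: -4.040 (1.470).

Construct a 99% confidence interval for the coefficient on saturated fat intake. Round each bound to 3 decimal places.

Read off: b = 3.893, SE = 1.931 for saturated fat intake.
df = n − k − 1 = 91 − 4 − 1 = 86.
t* = t_{0.005, 86} = 2.634212.
Margin = t* × SE = 2.634212 × 1.931 = 5.08666.
CI: 3.893 ± 5.08666 → (-1.194, 8.980).

(-1.194, 8.980)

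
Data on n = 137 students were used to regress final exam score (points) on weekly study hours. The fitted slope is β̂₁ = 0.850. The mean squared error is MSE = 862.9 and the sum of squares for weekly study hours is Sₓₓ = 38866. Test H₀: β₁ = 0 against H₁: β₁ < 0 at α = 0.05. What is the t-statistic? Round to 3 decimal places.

t = 5.705

SE(β̂₁) = √(MSE/Sₓₓ) = √(862.9/38866) = 0.149003.
t = 0.850 / 0.149003 = 5.705.
df = n − 2 = 135.
One-sided p ≈ 1.0000, which is ≥ 0.05, so fail to reject H₀.
The data do not give significant evidence that the true slope on weekly study hours is negative.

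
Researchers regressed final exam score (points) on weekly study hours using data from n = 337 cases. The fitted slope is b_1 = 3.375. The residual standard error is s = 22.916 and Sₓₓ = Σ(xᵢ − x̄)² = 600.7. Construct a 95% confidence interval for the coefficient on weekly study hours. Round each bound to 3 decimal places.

(1.536, 5.214)

SE(b_1) = s/√Sₓₓ = 22.916/√600.7 = 0.934997.
df = n − 2 = 335.
t* = t_{0.025, 335} = 1.967071.
Margin = t* × SE = 1.967071 × 0.934997 = 1.83920.
CI: 3.375 ± 1.83920 → (1.536, 5.214).
With 95% confidence, each one-unit increase in weekly study hours is associated with a change of between 1.536 and 5.214 points in final exam score.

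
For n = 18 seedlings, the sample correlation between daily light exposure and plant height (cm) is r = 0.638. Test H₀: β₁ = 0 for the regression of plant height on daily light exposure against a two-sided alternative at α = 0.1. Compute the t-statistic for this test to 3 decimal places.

t = r·√(n − 2)/√(1 − r²) = 0.638·√16/√0.592956 = 3.314.
df = n − 2 = 16.
Two-sided p ≈ 0.0044, which is < 0.1, so reject H₀.
There is evidence of a linear association between daily light exposure and plant height.

t = 3.314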